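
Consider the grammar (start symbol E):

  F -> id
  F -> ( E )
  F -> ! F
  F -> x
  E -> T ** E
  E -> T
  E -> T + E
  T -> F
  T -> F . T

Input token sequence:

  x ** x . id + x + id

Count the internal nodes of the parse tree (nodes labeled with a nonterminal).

[E [T [F x]] ** [E [T [F x] . [T [F id]]] + [E [T [F x]] + [E [T [F id]]]]]]

14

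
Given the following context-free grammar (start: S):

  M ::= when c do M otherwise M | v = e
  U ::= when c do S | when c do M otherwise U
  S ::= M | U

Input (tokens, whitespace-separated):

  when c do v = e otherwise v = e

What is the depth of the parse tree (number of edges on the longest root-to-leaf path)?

[S [M when c do [M v = e] otherwise [M v = e]]]

3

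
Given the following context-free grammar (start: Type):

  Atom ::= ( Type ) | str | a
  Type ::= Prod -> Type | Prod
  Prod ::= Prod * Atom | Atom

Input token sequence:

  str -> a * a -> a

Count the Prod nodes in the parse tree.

4

[Type [Prod [Atom str]] -> [Type [Prod [Prod [Atom a]] * [Atom a]] -> [Type [Prod [Atom a]]]]]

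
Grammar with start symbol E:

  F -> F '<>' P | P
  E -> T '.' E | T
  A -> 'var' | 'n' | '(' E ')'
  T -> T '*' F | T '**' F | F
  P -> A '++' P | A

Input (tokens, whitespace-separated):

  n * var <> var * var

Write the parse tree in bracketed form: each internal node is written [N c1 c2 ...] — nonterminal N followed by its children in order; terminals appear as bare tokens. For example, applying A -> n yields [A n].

[E [T [T [T [F [P [A n]]]] * [F [F [P [A var]]] <> [P [A var]]]] * [F [P [A var]]]]]

E
T
T * F
T * F * F
F * F * F
P * F * F
A * F * F
n * F * F
n * F <> P * F
n * P <> P * F
n * A <> P * F
n * var <> P * F
n * var <> A * F
n * var <> var * F
n * var <> var * P
n * var <> var * A
n * var <> var * var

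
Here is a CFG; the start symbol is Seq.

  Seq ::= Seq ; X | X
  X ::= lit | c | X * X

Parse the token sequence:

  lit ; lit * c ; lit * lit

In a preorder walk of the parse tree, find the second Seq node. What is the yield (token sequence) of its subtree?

[Seq [Seq [Seq [X lit]] ; [X [X lit] * [X c]]] ; [X [X lit] * [X lit]]]

lit ; lit * c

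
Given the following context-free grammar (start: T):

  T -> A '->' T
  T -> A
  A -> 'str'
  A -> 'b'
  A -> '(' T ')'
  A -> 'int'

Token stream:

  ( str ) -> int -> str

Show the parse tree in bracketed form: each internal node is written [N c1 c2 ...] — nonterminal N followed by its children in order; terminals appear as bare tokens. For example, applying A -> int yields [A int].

T
A -> T
( T ) -> T
( A ) -> T
( str ) -> T
( str ) -> A -> T
( str ) -> int -> T
( str ) -> int -> A
( str ) -> int -> str

[T [A ( [T [A str]] )] -> [T [A int] -> [T [A str]]]]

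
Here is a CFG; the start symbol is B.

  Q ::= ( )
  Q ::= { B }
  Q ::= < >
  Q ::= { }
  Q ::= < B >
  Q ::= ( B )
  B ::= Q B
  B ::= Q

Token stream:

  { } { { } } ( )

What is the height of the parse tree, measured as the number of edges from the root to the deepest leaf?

5

[B [Q { }] [B [Q { [B [Q { }]] }] [B [Q ( )]]]]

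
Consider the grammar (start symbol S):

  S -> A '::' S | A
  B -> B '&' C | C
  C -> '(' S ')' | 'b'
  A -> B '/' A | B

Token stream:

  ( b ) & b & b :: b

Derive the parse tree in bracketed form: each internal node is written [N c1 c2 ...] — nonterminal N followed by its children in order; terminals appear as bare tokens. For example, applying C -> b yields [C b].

[S [A [B [B [B [C ( [S [A [B [C b]]]] )]] & [C b]] & [C b]]] :: [S [A [B [C b]]]]]

S
A :: S
B :: S
B & C :: S
B & C & C :: S
C & C & C :: S
( S ) & C & C :: S
( A ) & C & C :: S
( B ) & C & C :: S
( C ) & C & C :: S
( b ) & C & C :: S
( b ) & b & C :: S
( b ) & b & b :: S
( b ) & b & b :: A
( b ) & b & b :: B
( b ) & b & b :: C
( b ) & b & b :: b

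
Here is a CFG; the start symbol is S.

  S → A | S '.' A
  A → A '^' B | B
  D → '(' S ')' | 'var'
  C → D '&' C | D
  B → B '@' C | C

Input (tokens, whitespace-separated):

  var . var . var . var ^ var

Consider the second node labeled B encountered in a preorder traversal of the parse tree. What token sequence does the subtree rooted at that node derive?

[S [S [S [S [A [B [C [D var]]]]] . [A [B [C [D var]]]]] . [A [B [C [D var]]]]] . [A [A [B [C [D var]]]] ^ [B [C [D var]]]]]

var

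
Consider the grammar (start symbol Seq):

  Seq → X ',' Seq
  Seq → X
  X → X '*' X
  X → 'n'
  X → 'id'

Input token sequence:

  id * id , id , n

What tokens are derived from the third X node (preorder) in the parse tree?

[Seq [X [X id] * [X id]] , [Seq [X id] , [Seq [X n]]]]

id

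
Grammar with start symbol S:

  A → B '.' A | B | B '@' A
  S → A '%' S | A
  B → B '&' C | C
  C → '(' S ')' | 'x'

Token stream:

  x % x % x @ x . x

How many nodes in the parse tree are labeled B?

[S [A [B [C x]]] % [S [A [B [C x]]] % [S [A [B [C x]] @ [A [B [C x]] . [A [B [C x]]]]]]]]

5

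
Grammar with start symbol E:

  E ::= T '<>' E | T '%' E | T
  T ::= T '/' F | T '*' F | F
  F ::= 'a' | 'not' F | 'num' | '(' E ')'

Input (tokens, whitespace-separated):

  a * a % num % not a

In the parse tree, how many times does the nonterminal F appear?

5

[E [T [T [F a]] * [F a]] % [E [T [F num]] % [E [T [F not [F a]]]]]]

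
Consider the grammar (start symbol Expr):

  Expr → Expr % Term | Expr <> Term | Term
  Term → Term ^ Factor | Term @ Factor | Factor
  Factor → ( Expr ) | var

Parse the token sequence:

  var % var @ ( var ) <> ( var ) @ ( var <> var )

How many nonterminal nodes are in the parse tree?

[Expr [Expr [Expr [Term [Factor var]]] % [Term [Term [Factor var]] @ [Factor ( [Expr [Term [Factor var]]] )]]] <> [Term [Term [Factor ( [Expr [Term [Factor var]]] )]] @ [Factor ( [Expr [Expr [Term [Factor var]]] <> [Term [Factor var]]] )]]]

25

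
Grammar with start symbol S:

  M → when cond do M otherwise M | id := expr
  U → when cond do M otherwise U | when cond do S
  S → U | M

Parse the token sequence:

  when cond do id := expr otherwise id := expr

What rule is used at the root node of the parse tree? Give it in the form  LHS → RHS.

[S [M when cond do [M id := expr] otherwise [M id := expr]]]

S → M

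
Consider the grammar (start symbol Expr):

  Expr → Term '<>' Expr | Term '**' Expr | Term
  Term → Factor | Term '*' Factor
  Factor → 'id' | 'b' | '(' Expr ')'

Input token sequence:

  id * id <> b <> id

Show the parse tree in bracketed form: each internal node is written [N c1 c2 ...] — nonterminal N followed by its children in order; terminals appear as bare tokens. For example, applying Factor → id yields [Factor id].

[Expr [Term [Term [Factor id]] * [Factor id]] <> [Expr [Term [Factor b]] <> [Expr [Term [Factor id]]]]]

Expr
Term <> Expr
Term * Factor <> Expr
Factor * Factor <> Expr
id * Factor <> Expr
id * id <> Expr
id * id <> Term <> Expr
id * id <> Factor <> Expr
id * id <> b <> Expr
id * id <> b <> Term
id * id <> b <> Factor
id * id <> b <> id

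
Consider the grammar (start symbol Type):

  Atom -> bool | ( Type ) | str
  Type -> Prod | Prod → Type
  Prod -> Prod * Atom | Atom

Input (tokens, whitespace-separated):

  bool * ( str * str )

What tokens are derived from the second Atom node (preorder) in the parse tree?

[Type [Prod [Prod [Atom bool]] * [Atom ( [Type [Prod [Prod [Atom str]] * [Atom str]]] )]]]

( str * str )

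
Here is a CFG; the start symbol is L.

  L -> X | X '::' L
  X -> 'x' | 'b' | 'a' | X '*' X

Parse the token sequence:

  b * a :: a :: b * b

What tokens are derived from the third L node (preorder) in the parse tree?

b * b

[L [X [X b] * [X a]] :: [L [X a] :: [L [X [X b] * [X b]]]]]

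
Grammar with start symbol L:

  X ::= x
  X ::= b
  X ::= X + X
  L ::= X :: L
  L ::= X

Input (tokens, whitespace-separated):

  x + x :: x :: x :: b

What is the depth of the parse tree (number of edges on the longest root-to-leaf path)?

5

[L [X [X x] + [X x]] :: [L [X x] :: [L [X x] :: [L [X b]]]]]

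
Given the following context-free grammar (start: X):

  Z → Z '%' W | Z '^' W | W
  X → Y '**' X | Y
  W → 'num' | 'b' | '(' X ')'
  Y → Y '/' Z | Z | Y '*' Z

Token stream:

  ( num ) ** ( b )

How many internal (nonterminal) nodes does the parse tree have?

[X [Y [Z [W ( [X [Y [Z [W num]]]] )]]] ** [X [Y [Z [W ( [X [Y [Z [W b]]]] )]]]]]

16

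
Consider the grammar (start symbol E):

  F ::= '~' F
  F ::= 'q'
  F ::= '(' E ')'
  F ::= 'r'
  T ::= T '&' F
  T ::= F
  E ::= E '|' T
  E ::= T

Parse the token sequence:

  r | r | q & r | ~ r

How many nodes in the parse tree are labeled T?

5

[E [E [E [E [T [F r]]] | [T [F r]]] | [T [T [F q]] & [F r]]] | [T [F ~ [F r]]]]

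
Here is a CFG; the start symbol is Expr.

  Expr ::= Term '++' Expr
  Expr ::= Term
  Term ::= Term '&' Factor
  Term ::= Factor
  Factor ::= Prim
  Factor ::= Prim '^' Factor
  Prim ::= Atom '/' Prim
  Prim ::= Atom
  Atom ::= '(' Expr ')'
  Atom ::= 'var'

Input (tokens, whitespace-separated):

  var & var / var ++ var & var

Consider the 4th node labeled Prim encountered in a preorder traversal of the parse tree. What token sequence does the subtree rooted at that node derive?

var

[Expr [Term [Term [Factor [Prim [Atom var]]]] & [Factor [Prim [Atom var] / [Prim [Atom var]]]]] ++ [Expr [Term [Term [Factor [Prim [Atom var]]]] & [Factor [Prim [Atom var]]]]]]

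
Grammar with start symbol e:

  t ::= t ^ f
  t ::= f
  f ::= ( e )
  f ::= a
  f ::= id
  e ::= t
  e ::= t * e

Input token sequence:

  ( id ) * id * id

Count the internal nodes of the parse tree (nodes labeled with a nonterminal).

[e [t [f ( [e [t [f id]]] )]] * [e [t [f id]] * [e [t [f id]]]]]

12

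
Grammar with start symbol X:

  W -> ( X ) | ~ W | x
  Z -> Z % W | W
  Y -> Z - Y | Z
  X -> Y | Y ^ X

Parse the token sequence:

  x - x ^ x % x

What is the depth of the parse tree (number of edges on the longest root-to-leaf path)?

6

[X [Y [Z [W x]] - [Y [Z [W x]]]] ^ [X [Y [Z [Z [W x]] % [W x]]]]]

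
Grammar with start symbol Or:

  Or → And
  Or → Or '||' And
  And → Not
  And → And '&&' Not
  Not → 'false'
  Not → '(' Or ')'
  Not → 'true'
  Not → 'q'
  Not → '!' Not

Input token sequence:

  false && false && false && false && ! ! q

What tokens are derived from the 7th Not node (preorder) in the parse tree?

[Or [And [And [And [And [And [Not false]] && [Not false]] && [Not false]] && [Not false]] && [Not ! [Not ! [Not q]]]]]

q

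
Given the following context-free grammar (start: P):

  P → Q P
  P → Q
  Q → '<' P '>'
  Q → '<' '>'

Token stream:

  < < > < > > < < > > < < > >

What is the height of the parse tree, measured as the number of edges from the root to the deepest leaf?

6

[P [Q < [P [Q < >] [P [Q < >]]] >] [P [Q < [P [Q < >]] >] [P [Q < [P [Q < >]] >]]]]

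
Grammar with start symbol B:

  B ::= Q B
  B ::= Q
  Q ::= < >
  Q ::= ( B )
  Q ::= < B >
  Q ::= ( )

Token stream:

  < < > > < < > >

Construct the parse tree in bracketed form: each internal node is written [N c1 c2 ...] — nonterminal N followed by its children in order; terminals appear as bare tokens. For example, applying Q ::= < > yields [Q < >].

[B [Q < [B [Q < >]] >] [B [Q < [B [Q < >]] >]]]

B
Q B
< B > B
< Q > B
< < > > B
< < > > Q
< < > > < B >
< < > > < Q >
< < > > < < > >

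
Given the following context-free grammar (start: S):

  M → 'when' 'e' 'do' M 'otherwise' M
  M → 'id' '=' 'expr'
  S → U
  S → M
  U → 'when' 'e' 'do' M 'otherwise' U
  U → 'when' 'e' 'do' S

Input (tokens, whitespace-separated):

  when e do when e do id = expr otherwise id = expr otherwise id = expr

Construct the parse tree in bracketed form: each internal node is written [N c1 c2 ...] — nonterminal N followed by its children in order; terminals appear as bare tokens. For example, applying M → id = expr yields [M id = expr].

S
M
when e do M otherwise M
when e do when e do M otherwise M otherwise M
when e do when e do id = expr otherwise M otherwise M
when e do when e do id = expr otherwise id = expr otherwise M
when e do when e do id = expr otherwise id = expr otherwise id = expr

[S [M when e do [M when e do [M id = expr] otherwise [M id = expr]] otherwise [M id = expr]]]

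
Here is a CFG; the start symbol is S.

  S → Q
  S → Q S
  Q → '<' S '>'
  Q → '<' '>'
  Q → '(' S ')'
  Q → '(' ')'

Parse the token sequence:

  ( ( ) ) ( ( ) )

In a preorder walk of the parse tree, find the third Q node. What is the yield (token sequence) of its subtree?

( ( ) )

[S [Q ( [S [Q ( )]] )] [S [Q ( [S [Q ( )]] )]]]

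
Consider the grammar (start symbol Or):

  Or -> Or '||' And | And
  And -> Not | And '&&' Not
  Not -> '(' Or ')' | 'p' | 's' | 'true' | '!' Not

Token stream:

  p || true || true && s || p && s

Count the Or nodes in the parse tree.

[Or [Or [Or [Or [And [Not p]]] || [And [Not true]]] || [And [And [Not true]] && [Not s]]] || [And [And [Not p]] && [Not s]]]

4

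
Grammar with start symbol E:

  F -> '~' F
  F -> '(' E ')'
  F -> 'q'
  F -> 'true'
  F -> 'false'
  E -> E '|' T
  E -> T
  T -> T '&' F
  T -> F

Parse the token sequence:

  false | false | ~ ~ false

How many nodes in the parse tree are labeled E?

3

[E [E [E [T [F false]]] | [T [F false]]] | [T [F ~ [F ~ [F false]]]]]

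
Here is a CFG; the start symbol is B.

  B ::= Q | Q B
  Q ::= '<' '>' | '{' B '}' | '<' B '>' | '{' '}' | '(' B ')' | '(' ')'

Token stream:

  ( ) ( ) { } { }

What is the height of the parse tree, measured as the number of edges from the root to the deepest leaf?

[B [Q ( )] [B [Q ( )] [B [Q { }] [B [Q { }]]]]]

5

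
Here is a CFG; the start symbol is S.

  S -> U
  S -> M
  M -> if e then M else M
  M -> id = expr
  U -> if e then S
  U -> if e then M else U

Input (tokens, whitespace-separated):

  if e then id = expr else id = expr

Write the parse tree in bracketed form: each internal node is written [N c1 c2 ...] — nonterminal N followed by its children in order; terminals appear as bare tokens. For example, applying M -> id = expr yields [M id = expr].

S
M
if e then M else M
if e then id = expr else M
if e then id = expr else id = expr

[S [M if e then [M id = expr] else [M id = expr]]]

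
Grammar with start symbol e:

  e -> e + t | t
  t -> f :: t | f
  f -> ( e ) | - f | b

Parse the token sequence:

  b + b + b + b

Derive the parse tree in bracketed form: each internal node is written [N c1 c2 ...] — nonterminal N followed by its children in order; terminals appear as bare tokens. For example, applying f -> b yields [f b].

[e [e [e [e [t [f b]]] + [t [f b]]] + [t [f b]]] + [t [f b]]]

e
e + t
e + t + t
e + t + t + t
t + t + t + t
f + t + t + t
b + t + t + t
b + f + t + t
b + b + t + t
b + b + f + t
b + b + b + t
b + b + b + f
b + b + b + b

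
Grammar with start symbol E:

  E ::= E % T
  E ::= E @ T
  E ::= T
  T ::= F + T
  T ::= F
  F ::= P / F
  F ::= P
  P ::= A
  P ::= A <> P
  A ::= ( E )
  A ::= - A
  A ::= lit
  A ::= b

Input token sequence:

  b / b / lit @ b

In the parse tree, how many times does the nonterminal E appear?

[E [E [T [F [P [A b]] / [F [P [A b]] / [F [P [A lit]]]]]]] @ [T [F [P [A b]]]]]

2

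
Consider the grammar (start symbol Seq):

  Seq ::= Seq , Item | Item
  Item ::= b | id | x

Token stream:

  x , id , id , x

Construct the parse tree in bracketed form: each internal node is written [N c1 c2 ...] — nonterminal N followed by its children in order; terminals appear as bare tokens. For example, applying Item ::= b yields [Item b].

Seq
Seq , Item
Seq , Item , Item
Seq , Item , Item , Item
Item , Item , Item , Item
x , Item , Item , Item
x , id , Item , Item
x , id , id , Item
x , id , id , x

[Seq [Seq [Seq [Seq [Item x]] , [Item id]] , [Item id]] , [Item x]]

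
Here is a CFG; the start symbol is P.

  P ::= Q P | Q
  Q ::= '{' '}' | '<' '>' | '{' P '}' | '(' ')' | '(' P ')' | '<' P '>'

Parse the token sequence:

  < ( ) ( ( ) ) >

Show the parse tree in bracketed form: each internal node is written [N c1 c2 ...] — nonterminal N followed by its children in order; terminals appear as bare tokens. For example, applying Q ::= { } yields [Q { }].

[P [Q < [P [Q ( )] [P [Q ( [P [Q ( )]] )]]] >]]

P
Q
< P >
< Q P >
< ( ) P >
< ( ) Q >
< ( ) ( P ) >
< ( ) ( Q ) >
< ( ) ( ( ) ) >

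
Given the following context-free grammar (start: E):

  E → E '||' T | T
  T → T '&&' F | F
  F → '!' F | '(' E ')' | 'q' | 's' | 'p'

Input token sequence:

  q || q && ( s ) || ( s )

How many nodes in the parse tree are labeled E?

5

[E [E [E [T [F q]]] || [T [T [F q]] && [F ( [E [T [F s]]] )]]] || [T [F ( [E [T [F s]]] )]]]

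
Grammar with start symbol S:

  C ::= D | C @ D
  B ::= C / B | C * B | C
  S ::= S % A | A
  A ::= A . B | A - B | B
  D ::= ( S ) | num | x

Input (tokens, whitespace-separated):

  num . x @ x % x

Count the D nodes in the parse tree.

[S [S [A [A [B [C [D num]]]] . [B [C [C [D x]] @ [D x]]]]] % [A [B [C [D x]]]]]

4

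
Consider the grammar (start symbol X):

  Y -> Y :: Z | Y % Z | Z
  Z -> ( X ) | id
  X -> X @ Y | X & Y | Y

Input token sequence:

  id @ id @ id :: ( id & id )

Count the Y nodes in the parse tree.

6

[X [X [X [Y [Z id]]] @ [Y [Z id]]] @ [Y [Y [Z id]] :: [Z ( [X [X [Y [Z id]]] & [Y [Z id]]] )]]]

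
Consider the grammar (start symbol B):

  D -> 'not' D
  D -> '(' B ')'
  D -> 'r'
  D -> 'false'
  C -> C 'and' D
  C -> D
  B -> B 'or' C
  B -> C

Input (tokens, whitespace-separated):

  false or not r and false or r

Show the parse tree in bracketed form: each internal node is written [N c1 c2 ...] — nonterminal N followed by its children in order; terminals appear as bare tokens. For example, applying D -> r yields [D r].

[B [B [B [C [D false]]] or [C [C [D not [D r]]] and [D false]]] or [C [D r]]]

B
B or C
B or C or C
C or C or C
D or C or C
false or C or C
false or C and D or C
false or D and D or C
false or not D and D or C
false or not r and D or C
false or not r and false or C
false or not r and false or D
false or not r and false or r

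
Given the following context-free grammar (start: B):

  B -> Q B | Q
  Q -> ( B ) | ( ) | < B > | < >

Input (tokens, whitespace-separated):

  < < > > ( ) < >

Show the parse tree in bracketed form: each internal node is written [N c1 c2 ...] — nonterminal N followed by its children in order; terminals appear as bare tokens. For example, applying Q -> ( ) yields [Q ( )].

[B [Q < [B [Q < >]] >] [B [Q ( )] [B [Q < >]]]]

B
Q B
< B > B
< Q > B
< < > > B
< < > > Q B
< < > > ( ) B
< < > > ( ) Q
< < > > ( ) < >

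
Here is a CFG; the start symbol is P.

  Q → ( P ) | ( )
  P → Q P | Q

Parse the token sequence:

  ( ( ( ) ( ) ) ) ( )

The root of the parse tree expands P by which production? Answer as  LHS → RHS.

P → Q P

[P [Q ( [P [Q ( [P [Q ( )] [P [Q ( )]]] )]] )] [P [Q ( )]]]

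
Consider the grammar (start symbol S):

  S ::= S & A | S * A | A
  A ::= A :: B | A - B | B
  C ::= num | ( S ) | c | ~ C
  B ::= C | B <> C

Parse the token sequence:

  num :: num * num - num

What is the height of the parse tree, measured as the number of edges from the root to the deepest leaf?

[S [S [A [A [B [C num]]] :: [B [C num]]]] * [A [A [B [C num]]] - [B [C num]]]]

6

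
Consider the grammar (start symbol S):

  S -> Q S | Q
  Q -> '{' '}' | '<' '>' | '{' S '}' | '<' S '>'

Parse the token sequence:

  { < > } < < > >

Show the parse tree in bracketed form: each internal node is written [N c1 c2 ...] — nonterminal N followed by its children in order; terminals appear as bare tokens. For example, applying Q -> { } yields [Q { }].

S
Q S
{ S } S
{ Q } S
{ < > } S
{ < > } Q
{ < > } < S >
{ < > } < Q >
{ < > } < < > >

[S [Q { [S [Q < >]] }] [S [Q < [S [Q < >]] >]]]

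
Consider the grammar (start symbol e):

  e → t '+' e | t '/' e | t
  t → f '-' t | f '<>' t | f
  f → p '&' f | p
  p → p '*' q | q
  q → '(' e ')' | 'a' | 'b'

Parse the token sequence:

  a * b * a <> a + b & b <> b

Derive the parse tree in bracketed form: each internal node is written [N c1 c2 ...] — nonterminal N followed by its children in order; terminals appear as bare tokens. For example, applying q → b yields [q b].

[e [t [f [p [p [p [q a]] * [q b]] * [q a]]] <> [t [f [p [q a]]]]] + [e [t [f [p [q b]] & [f [p [q b]]]] <> [t [f [p [q b]]]]]]]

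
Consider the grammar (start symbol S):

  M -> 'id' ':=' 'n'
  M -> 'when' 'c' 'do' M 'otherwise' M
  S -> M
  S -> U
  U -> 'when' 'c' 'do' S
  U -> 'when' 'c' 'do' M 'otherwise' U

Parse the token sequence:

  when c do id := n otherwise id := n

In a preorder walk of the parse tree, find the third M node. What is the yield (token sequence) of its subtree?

id := n

[S [M when c do [M id := n] otherwise [M id := n]]]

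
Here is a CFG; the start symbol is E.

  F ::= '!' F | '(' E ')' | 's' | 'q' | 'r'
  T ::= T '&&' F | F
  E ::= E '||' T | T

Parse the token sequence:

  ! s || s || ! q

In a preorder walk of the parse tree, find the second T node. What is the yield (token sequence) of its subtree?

s

[E [E [E [T [F ! [F s]]]] || [T [F s]]] || [T [F ! [F q]]]]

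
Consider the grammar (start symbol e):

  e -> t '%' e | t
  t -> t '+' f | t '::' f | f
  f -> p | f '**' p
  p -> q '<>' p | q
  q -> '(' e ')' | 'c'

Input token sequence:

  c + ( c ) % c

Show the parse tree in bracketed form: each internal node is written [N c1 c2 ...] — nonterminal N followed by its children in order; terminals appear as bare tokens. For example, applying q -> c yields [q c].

e
t % e
t + f % e
f + f % e
p + f % e
q + f % e
c + f % e
c + p % e
c + q % e
c + ( e ) % e
c + ( t ) % e
c + ( f ) % e
c + ( p ) % e
c + ( q ) % e
c + ( c ) % e
c + ( c ) % t
c + ( c ) % f
c + ( c ) % p
c + ( c ) % q
c + ( c ) % c

[e [t [t [f [p [q c]]]] + [f [p [q ( [e [t [f [p [q c]]]]] )]]]] % [e [t [f [p [q c]]]]]]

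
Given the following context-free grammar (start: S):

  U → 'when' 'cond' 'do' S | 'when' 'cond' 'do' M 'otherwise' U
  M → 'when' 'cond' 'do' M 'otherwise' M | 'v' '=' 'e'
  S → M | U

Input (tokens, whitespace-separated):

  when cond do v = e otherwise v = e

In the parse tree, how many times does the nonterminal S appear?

1

[S [M when cond do [M v = e] otherwise [M v = e]]]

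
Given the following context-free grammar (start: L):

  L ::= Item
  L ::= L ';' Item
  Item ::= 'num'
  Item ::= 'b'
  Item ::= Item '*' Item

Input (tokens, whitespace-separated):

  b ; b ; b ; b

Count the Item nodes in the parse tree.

[L [L [L [L [Item b]] ; [Item b]] ; [Item b]] ; [Item b]]

4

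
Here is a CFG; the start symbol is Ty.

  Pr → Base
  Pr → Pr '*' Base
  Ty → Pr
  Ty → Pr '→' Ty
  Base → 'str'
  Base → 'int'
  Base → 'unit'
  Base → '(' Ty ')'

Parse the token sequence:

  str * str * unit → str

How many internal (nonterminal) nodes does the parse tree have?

10

[Ty [Pr [Pr [Pr [Base str]] * [Base str]] * [Base unit]] → [Ty [Pr [Base str]]]]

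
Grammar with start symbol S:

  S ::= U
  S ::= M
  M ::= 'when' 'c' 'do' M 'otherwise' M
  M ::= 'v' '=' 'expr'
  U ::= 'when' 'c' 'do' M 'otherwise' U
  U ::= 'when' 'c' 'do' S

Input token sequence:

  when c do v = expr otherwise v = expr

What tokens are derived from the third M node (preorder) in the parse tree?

[S [M when c do [M v = expr] otherwise [M v = expr]]]

v = expr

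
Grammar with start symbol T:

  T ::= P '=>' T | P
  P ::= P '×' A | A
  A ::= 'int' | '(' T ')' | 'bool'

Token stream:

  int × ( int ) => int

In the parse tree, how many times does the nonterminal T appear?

3

[T [P [P [A int]] × [A ( [T [P [A int]]] )]] => [T [P [A int]]]]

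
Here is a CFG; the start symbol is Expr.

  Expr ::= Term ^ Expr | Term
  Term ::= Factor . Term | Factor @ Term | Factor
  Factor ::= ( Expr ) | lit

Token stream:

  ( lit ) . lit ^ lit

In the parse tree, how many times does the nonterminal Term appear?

[Expr [Term [Factor ( [Expr [Term [Factor lit]]] )] . [Term [Factor lit]]] ^ [Expr [Term [Factor lit]]]]

4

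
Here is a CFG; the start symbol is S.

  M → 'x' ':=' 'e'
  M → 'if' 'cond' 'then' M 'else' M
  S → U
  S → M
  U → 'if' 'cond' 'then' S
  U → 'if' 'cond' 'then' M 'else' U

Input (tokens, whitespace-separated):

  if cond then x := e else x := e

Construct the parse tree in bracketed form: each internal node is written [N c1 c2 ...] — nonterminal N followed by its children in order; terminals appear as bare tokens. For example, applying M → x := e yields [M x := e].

S
M
if cond then M else M
if cond then x := e else M
if cond then x := e else x := e

[S [M if cond then [M x := e] else [M x := e]]]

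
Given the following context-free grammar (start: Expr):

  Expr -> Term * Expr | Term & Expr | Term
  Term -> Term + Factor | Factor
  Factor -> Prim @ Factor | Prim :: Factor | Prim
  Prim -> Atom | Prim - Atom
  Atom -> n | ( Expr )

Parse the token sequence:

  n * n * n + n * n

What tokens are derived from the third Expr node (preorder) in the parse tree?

n + n * n

[Expr [Term [Factor [Prim [Atom n]]]] * [Expr [Term [Factor [Prim [Atom n]]]] * [Expr [Term [Term [Factor [Prim [Atom n]]]] + [Factor [Prim [Atom n]]]] * [Expr [Term [Factor [Prim [Atom n]]]]]]]]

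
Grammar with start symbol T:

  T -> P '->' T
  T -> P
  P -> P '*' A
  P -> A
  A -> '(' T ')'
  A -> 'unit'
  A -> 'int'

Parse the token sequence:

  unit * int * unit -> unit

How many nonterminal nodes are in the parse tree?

[T [P [P [P [A unit]] * [A int]] * [A unit]] -> [T [P [A unit]]]]

10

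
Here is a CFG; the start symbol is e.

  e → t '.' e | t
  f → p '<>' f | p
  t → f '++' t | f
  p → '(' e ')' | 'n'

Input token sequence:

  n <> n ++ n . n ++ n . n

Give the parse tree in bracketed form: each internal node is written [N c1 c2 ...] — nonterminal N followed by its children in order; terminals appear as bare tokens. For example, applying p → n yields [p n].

e
t . e
f ++ t . e
p <> f ++ t . e
n <> f ++ t . e
n <> p ++ t . e
n <> n ++ t . e
n <> n ++ f . e
n <> n ++ p . e
n <> n ++ n . e
n <> n ++ n . t . e
n <> n ++ n . f ++ t . e
n <> n ++ n . p ++ t . e
n <> n ++ n . n ++ t . e
n <> n ++ n . n ++ f . e
n <> n ++ n . n ++ p . e
n <> n ++ n . n ++ n . e
n <> n ++ n . n ++ n . t
n <> n ++ n . n ++ n . f
n <> n ++ n . n ++ n . p
n <> n ++ n . n ++ n . n

[e [t [f [p n] <> [f [p n]]] ++ [t [f [p n]]]] . [e [t [f [p n]] ++ [t [f [p n]]]] . [e [t [f [p n]]]]]]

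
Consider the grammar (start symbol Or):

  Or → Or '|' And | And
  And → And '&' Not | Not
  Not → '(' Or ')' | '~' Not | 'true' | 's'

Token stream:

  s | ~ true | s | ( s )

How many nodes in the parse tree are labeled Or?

5

[Or [Or [Or [Or [And [Not s]]] | [And [Not ~ [Not true]]]] | [And [Not s]]] | [And [Not ( [Or [And [Not s]]] )]]]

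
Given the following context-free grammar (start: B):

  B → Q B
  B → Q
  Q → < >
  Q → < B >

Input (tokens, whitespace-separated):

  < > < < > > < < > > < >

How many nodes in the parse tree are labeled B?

6

[B [Q < >] [B [Q < [B [Q < >]] >] [B [Q < [B [Q < >]] >] [B [Q < >]]]]]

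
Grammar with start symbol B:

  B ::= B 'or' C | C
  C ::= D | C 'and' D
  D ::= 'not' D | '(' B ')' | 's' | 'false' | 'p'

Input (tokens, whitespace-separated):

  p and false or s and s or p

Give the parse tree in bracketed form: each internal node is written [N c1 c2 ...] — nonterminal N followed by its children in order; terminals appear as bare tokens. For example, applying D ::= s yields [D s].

[B [B [B [C [C [D p]] and [D false]]] or [C [C [D s]] and [D s]]] or [C [D p]]]

B
B or C
B or C or C
C or C or C
C and D or C or C
D and D or C or C
p and D or C or C
p and false or C or C
p and false or C and D or C
p and false or D and D or C
p and false or s and D or C
p and false or s and s or C
p and false or s and s or D
p and false or s and s or p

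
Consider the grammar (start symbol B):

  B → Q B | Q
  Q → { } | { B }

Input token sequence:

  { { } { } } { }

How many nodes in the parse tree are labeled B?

4

[B [Q { [B [Q { }] [B [Q { }]]] }] [B [Q { }]]]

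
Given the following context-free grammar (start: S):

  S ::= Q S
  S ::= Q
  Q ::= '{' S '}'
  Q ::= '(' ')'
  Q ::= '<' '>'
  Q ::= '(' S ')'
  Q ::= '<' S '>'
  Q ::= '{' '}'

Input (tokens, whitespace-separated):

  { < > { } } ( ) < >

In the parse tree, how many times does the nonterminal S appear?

5

[S [Q { [S [Q < >] [S [Q { }]]] }] [S [Q ( )] [S [Q < >]]]]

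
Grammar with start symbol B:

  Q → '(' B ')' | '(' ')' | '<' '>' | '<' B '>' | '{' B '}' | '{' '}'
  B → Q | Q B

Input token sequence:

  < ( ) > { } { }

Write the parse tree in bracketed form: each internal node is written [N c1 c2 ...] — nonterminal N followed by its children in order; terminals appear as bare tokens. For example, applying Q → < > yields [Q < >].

B
Q B
< B > B
< Q > B
< ( ) > B
< ( ) > Q B
< ( ) > { } B
< ( ) > { } Q
< ( ) > { } { }

[B [Q < [B [Q ( )]] >] [B [Q { }] [B [Q { }]]]]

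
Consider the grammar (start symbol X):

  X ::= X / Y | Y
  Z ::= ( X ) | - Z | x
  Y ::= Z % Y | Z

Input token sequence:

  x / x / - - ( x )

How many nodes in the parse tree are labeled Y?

[X [X [X [Y [Z x]]] / [Y [Z x]]] / [Y [Z - [Z - [Z ( [X [Y [Z x]]] )]]]]]

4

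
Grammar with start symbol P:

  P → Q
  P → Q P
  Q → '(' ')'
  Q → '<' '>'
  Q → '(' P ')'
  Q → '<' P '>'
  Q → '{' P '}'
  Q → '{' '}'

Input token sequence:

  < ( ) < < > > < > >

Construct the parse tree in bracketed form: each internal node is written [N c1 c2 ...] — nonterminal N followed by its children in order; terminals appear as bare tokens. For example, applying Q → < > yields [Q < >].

P
Q
< P >
< Q P >
< ( ) P >
< ( ) Q P >
< ( ) < P > P >
< ( ) < Q > P >
< ( ) < < > > P >
< ( ) < < > > Q >
< ( ) < < > > < > >

[P [Q < [P [Q ( )] [P [Q < [P [Q < >]] >] [P [Q < >]]]] >]]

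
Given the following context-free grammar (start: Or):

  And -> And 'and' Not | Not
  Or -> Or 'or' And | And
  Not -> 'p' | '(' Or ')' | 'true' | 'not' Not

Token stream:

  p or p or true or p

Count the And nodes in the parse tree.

[Or [Or [Or [Or [And [Not p]]] or [And [Not p]]] or [And [Not true]]] or [And [Not p]]]

4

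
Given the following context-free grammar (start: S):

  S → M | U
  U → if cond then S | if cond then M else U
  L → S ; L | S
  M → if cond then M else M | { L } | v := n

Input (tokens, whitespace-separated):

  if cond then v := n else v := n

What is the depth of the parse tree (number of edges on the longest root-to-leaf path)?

3

[S [M if cond then [M v := n] else [M v := n]]]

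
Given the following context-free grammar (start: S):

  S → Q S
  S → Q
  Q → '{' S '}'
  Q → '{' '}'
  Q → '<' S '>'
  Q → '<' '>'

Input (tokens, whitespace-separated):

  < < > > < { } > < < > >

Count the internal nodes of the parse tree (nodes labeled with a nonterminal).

[S [Q < [S [Q < >]] >] [S [Q < [S [Q { }]] >] [S [Q < [S [Q < >]] >]]]]

12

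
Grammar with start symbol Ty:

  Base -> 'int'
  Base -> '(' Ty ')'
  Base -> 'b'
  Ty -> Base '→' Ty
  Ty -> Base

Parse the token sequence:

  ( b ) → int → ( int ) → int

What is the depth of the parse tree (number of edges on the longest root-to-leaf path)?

[Ty [Base ( [Ty [Base b]] )] → [Ty [Base int] → [Ty [Base ( [Ty [Base int]] )] → [Ty [Base int]]]]]

6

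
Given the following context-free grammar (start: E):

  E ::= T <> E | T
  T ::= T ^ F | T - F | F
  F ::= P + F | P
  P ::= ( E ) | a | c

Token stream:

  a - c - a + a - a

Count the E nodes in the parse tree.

[E [T [T [T [T [F [P a]]] - [F [P c]]] - [F [P a] + [F [P a]]]] - [F [P a]]]]

1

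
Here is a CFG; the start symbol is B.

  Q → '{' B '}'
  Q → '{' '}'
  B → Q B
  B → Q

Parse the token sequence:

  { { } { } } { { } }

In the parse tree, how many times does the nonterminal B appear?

5

[B [Q { [B [Q { }] [B [Q { }]]] }] [B [Q { [B [Q { }]] }]]]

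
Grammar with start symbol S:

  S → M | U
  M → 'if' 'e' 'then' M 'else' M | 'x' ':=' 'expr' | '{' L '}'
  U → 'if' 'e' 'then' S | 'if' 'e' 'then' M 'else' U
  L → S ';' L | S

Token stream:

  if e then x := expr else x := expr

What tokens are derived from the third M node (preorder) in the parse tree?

[S [M if e then [M x := expr] else [M x := expr]]]

x := expr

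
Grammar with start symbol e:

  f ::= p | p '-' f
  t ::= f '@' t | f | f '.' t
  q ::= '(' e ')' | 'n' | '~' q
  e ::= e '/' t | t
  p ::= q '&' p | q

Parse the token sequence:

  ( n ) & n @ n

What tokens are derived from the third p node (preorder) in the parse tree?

n

[e [t [f [p [q ( [e [t [f [p [q n]]]]] )] & [p [q n]]]] @ [t [f [p [q n]]]]]]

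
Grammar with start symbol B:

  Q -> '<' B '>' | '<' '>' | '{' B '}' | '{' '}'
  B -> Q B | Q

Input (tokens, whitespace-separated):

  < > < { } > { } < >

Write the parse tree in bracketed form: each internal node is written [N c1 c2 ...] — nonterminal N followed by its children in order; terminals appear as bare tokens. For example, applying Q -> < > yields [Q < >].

[B [Q < >] [B [Q < [B [Q { }]] >] [B [Q { }] [B [Q < >]]]]]

B
Q B
< > B
< > Q B
< > < B > B
< > < Q > B
< > < { } > B
< > < { } > Q B
< > < { } > { } B
< > < { } > { } Q
< > < { } > { } < >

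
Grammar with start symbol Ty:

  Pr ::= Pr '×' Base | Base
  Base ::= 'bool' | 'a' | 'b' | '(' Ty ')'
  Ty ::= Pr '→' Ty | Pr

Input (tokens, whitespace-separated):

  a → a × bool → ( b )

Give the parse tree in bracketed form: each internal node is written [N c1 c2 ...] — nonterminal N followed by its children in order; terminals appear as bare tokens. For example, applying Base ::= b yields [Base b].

[Ty [Pr [Base a]] → [Ty [Pr [Pr [Base a]] × [Base bool]] → [Ty [Pr [Base ( [Ty [Pr [Base b]]] )]]]]]

Ty
Pr → Ty
Base → Ty
a → Ty
a → Pr → Ty
a → Pr × Base → Ty
a → Base × Base → Ty
a → a × Base → Ty
a → a × bool → Ty
a → a × bool → Pr
a → a × bool → Base
a → a × bool → ( Ty )
a → a × bool → ( Pr )
a → a × bool → ( Base )
a → a × bool → ( b )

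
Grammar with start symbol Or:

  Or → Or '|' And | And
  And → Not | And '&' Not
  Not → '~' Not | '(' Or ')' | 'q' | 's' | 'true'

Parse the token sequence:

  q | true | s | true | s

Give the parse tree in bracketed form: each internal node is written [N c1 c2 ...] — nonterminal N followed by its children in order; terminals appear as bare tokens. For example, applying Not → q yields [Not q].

Or
Or | And
Or | And | And
Or | And | And | And
Or | And | And | And | And
And | And | And | And | And
Not | And | And | And | And
q | And | And | And | And
q | Not | And | And | And
q | true | And | And | And
q | true | Not | And | And
q | true | s | And | And
q | true | s | Not | And
q | true | s | true | And
q | true | s | true | Not
q | true | s | true | s

[Or [Or [Or [Or [Or [And [Not q]]] | [And [Not true]]] | [And [Not s]]] | [And [Not true]]] | [And [Not s]]]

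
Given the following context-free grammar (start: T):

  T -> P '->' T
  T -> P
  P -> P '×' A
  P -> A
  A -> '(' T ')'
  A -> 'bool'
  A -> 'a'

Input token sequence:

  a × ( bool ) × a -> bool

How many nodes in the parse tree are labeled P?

[T [P [P [P [A a]] × [A ( [T [P [A bool]]] )]] × [A a]] -> [T [P [A bool]]]]

5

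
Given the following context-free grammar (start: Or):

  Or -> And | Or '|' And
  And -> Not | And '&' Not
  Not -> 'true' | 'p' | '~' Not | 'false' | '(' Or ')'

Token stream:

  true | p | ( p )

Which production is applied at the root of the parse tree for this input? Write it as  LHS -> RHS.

[Or [Or [Or [And [Not true]]] | [And [Not p]]] | [And [Not ( [Or [And [Not p]]] )]]]

Or -> Or '|' And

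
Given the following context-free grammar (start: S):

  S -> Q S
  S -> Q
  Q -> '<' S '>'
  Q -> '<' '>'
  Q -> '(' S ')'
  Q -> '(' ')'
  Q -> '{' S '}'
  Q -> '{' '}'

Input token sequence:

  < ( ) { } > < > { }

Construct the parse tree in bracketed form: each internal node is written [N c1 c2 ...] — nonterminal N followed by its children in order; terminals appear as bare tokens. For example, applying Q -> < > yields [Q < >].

S
Q S
< S > S
< Q S > S
< ( ) S > S
< ( ) Q > S
< ( ) { } > S
< ( ) { } > Q S
< ( ) { } > < > S
< ( ) { } > < > Q
< ( ) { } > < > { }

[S [Q < [S [Q ( )] [S [Q { }]]] >] [S [Q < >] [S [Q { }]]]]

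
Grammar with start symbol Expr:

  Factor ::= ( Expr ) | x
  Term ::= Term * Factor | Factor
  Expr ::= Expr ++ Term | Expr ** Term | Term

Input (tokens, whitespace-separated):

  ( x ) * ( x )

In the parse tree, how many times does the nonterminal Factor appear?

[Expr [Term [Term [Factor ( [Expr [Term [Factor x]]] )]] * [Factor ( [Expr [Term [Factor x]]] )]]]

4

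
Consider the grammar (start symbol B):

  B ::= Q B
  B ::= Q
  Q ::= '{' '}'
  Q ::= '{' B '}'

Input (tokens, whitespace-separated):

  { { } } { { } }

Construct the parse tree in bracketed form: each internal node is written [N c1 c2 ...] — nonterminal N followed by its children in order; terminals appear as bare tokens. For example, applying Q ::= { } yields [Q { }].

B
Q B
{ B } B
{ Q } B
{ { } } B
{ { } } Q
{ { } } { B }
{ { } } { Q }
{ { } } { { } }

[B [Q { [B [Q { }]] }] [B [Q { [B [Q { }]] }]]]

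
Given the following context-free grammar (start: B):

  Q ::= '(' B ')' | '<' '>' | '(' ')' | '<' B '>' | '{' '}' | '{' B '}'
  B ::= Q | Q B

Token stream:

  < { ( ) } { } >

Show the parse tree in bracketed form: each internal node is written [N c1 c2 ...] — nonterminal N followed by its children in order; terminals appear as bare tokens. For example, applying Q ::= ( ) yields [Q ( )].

B
Q
< B >
< Q B >
< { B } B >
< { Q } B >
< { ( ) } B >
< { ( ) } Q >
< { ( ) } { } >

[B [Q < [B [Q { [B [Q ( )]] }] [B [Q { }]]] >]]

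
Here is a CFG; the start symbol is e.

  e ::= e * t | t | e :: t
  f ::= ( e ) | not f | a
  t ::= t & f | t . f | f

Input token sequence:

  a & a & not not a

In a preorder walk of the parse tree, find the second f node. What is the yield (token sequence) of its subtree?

[e [t [t [t [f a]] & [f a]] & [f not [f not [f a]]]]]

a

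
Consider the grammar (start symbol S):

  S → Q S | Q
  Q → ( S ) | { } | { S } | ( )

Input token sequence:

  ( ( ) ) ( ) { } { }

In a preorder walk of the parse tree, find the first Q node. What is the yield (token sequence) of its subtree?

[S [Q ( [S [Q ( )]] )] [S [Q ( )] [S [Q { }] [S [Q { }]]]]]

( ( ) )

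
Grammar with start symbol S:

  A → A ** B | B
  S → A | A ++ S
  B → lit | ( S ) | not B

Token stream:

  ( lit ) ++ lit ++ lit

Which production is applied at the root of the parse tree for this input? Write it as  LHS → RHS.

S → A ++ S

[S [A [B ( [S [A [B lit]]] )]] ++ [S [A [B lit]] ++ [S [A [B lit]]]]]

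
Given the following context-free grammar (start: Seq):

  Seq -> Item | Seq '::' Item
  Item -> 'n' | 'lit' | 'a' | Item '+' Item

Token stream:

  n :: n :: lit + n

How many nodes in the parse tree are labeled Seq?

[Seq [Seq [Seq [Item n]] :: [Item n]] :: [Item [Item lit] + [Item n]]]

3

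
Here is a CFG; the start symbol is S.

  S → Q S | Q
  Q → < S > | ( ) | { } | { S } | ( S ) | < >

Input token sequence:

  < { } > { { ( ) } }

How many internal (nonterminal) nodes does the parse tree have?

[S [Q < [S [Q { }]] >] [S [Q { [S [Q { [S [Q ( )]] }]] }]]]

10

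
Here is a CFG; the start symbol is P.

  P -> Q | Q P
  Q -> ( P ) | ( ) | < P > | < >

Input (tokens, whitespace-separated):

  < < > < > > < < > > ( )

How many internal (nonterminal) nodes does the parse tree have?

[P [Q < [P [Q < >] [P [Q < >]]] >] [P [Q < [P [Q < >]] >] [P [Q ( )]]]]

12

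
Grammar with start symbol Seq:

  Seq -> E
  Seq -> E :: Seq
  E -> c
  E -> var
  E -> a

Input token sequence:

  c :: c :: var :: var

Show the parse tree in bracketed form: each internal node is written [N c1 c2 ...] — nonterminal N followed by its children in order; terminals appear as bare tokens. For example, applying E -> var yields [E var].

Seq
E :: Seq
c :: Seq
c :: E :: Seq
c :: c :: Seq
c :: c :: E :: Seq
c :: c :: var :: Seq
c :: c :: var :: E
c :: c :: var :: var

[Seq [E c] :: [Seq [E c] :: [Seq [E var] :: [Seq [E var]]]]]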